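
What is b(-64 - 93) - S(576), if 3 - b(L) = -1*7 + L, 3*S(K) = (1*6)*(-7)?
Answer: 181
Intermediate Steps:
S(K) = -14 (S(K) = ((1*6)*(-7))/3 = (6*(-7))/3 = (⅓)*(-42) = -14)
b(L) = 10 - L (b(L) = 3 - (-1*7 + L) = 3 - (-7 + L) = 3 + (7 - L) = 10 - L)
b(-64 - 93) - S(576) = (10 - (-64 - 93)) - 1*(-14) = (10 - 1*(-157)) + 14 = (10 + 157) + 14 = 167 + 14 = 181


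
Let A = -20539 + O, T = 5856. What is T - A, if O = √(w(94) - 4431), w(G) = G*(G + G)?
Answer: 26395 - √13241 ≈ 26280.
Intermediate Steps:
w(G) = 2*G² (w(G) = G*(2*G) = 2*G²)
O = √13241 (O = √(2*94² - 4431) = √(2*8836 - 4431) = √(17672 - 4431) = √13241 ≈ 115.07)
A = -20539 + √13241 ≈ -20424.
T - A = 5856 - (-20539 + √13241) = 5856 + (20539 - √13241) = 26395 - √13241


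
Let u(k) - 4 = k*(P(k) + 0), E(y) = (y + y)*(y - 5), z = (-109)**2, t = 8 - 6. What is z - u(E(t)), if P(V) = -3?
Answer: 11841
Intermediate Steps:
t = 2
z = 11881
E(y) = 2*y*(-5 + y) (E(y) = (2*y)*(-5 + y) = 2*y*(-5 + y))
u(k) = 4 - 3*k (u(k) = 4 + k*(-3 + 0) = 4 + k*(-3) = 4 - 3*k)
z - u(E(t)) = 11881 - (4 - 6*2*(-5 + 2)) = 11881 - (4 - 6*2*(-3)) = 11881 - (4 - 3*(-12)) = 11881 - (4 + 36) = 11881 - 1*40 = 11881 - 40 = 11841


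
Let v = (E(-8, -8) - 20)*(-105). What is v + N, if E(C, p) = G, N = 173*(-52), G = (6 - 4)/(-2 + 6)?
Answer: -13897/2 ≈ -6948.5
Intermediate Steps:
G = 1/2 (G = 2/4 = 2*(1/4) = 1/2 ≈ 0.50000)
N = -8996
E(C, p) = 1/2
v = 4095/2 (v = (1/2 - 20)*(-105) = -39/2*(-105) = 4095/2 ≈ 2047.5)
v + N = 4095/2 - 8996 = -13897/2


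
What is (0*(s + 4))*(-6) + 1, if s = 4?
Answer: 1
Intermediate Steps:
(0*(s + 4))*(-6) + 1 = (0*(4 + 4))*(-6) + 1 = (0*8)*(-6) + 1 = 0*(-6) + 1 = 0 + 1 = 1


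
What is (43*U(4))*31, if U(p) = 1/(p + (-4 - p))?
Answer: -1333/4 ≈ -333.25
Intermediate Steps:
U(p) = -1/4 (U(p) = 1/(-4) = -1/4)
(43*U(4))*31 = (43*(-1/4))*31 = -43/4*31 = -1333/4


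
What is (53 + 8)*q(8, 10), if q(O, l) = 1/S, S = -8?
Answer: -61/8 ≈ -7.6250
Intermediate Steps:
q(O, l) = -⅛ (q(O, l) = 1/(-8) = -⅛)
(53 + 8)*q(8, 10) = (53 + 8)*(-⅛) = 61*(-⅛) = -61/8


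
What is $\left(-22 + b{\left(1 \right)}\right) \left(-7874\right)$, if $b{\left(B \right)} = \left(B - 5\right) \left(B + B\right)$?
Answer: $236220$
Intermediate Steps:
$b{\left(B \right)} = 2 B \left(-5 + B\right)$ ($b{\left(B \right)} = \left(-5 + B\right) 2 B = 2 B \left(-5 + B\right)$)
$\left(-22 + b{\left(1 \right)}\right) \left(-7874\right) = \left(-22 + 2 \cdot 1 \left(-5 + 1\right)\right) \left(-7874\right) = \left(-22 + 2 \cdot 1 \left(-4\right)\right) \left(-7874\right) = \left(-22 - 8\right) \left(-7874\right) = \left(-30\right) \left(-7874\right) = 236220$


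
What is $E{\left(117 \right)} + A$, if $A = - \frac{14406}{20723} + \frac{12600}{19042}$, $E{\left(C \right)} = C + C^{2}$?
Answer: $\frac{2723968042872}{197303683} \approx 13806.0$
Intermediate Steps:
$A = - \frac{6604626}{197303683}$ ($A = \left(-14406\right) \frac{1}{20723} + 12600 \cdot \frac{1}{19042} = - \frac{14406}{20723} + \frac{6300}{9521} = - \frac{6604626}{197303683} \approx -0.033474$)
$E{\left(117 \right)} + A = 117 \left(1 + 117\right) - \frac{6604626}{197303683} = 117 \cdot 118 - \frac{6604626}{197303683} = 13806 - \frac{6604626}{197303683} = \frac{2723968042872}{197303683}$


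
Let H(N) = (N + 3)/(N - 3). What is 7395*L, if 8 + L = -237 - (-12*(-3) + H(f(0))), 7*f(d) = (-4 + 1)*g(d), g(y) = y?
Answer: -2070600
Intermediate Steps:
f(d) = -3*d/7 (f(d) = ((-4 + 1)*d)/7 = (-3*d)/7 = -3*d/7)
H(N) = (3 + N)/(-3 + N)
L = -280 (L = -8 + (-237 - (-12*(-3) + (3 - 3/7*0)/(-3 - 3/7*0))) = -8 + (-237 - (36 + (3 + 0)/(-3 + 0))) = -8 + (-237 - (36 + 3/(-3))) = -8 + (-237 - (36 - 1/3*3)) = -8 + (-237 - (36 - 1)) = -8 + (-237 - 1*35) = -8 + (-237 - 35) = -8 - 272 = -280)
7395*L = 7395*(-280) = -2070600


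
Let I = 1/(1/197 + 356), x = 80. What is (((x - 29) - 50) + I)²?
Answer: 4946308900/4918637689 ≈ 1.0056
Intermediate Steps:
I = 197/70133 (I = 1/(1/197 + 356) = 1/(70133/197) = 197/70133 ≈ 0.0028089)
(((x - 29) - 50) + I)² = (((80 - 29) - 50) + 197/70133)² = ((51 - 50) + 197/70133)² = (1 + 197/70133)² = (70330/70133)² = 4946308900/4918637689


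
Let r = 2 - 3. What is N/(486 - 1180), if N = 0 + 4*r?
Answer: 2/347 ≈ 0.0057637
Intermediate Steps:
r = -1
N = -4 (N = 0 + 4*(-1) = 0 - 4 = -4)
N/(486 - 1180) = -4/(486 - 1180) = -4/(-694) = -1/694*(-4) = 2/347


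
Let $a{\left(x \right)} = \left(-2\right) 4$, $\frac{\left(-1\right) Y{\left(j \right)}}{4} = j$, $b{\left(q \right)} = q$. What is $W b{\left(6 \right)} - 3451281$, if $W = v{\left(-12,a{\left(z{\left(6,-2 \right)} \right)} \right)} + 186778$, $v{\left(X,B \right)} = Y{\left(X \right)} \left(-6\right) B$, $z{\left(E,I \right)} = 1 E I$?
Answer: $-2316789$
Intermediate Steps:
$Y{\left(j \right)} = - 4 j$
$z{\left(E,I \right)} = E I$
$a{\left(x \right)} = -8$
$v{\left(X,B \right)} = 24 B X$ ($v{\left(X,B \right)} = - 4 X \left(-6\right) B = 24 X B = 24 B X$)
$W = 189082$ ($W = 24 \left(-8\right) \left(-12\right) + 186778 = 2304 + 186778 = 189082$)
$W b{\left(6 \right)} - 3451281 = 189082 \cdot 6 - 3451281 = 1134492 - 3451281 = -2316789$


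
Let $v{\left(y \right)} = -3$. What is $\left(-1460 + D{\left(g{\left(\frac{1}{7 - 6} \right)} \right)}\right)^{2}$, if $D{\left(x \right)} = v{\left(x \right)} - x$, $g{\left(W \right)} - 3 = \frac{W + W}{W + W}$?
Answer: $2152089$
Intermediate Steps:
$g{\left(W \right)} = 4$ ($g{\left(W \right)} = 3 + \frac{W + W}{W + W} = 3 + \frac{2 W}{2 W} = 3 + 2 W \frac{1}{2 W} = 3 + 1 = 4$)
$D{\left(x \right)} = -3 - x$
$\left(-1460 + D{\left(g{\left(\frac{1}{7 - 6} \right)} \right)}\right)^{2} = \left(-1460 - 7\right)^{2} = \left(-1467\right)^{2} = 2152089$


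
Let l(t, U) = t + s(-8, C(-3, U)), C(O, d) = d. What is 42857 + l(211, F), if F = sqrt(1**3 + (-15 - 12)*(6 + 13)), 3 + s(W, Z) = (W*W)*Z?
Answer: 43065 + 1024*I*sqrt(2) ≈ 43065.0 + 1448.2*I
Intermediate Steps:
s(W, Z) = -3 + Z*W**2 (s(W, Z) = -3 + (W*W)*Z = -3 + W**2*Z = -3 + Z*W**2)
F = 16*I*sqrt(2) (F = sqrt(1 - 27*19) = sqrt(1 - 513) = sqrt(-512) = 16*I*sqrt(2) ≈ 22.627*I)
l(t, U) = -3 + t + 64*U (l(t, U) = t + (-3 + U*(-8)**2) = t + (-3 + U*64) = t + (-3 + 64*U) = -3 + t + 64*U)
42857 + l(211, F) = 42857 + (-3 + 211 + 64*(16*I*sqrt(2))) = 42857 + (-3 + 211 + 1024*I*sqrt(2)) = 42857 + (208 + 1024*I*sqrt(2)) = 43065 + 1024*I*sqrt(2)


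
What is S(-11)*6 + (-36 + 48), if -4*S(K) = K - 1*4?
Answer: 69/2 ≈ 34.500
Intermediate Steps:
S(K) = 1 - K/4 (S(K) = -(K - 1*4)/4 = -(K - 4)/4 = -(-4 + K)/4 = 1 - K/4)
S(-11)*6 + (-36 + 48) = (1 - ¼*(-11))*6 + (-36 + 48) = (1 + 11/4)*6 + 12 = (15/4)*6 + 12 = 45/2 + 12 = 69/2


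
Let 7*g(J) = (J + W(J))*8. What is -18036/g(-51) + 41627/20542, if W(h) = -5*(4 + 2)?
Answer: 6065840/30813 ≈ 196.86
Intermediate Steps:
W(h) = -30 (W(h) = -5*6 = -30)
g(J) = -240/7 + 8*J/7 (g(J) = ((J - 30)*8)/7 = ((-30 + J)*8)/7 = (-240 + 8*J)/7 = -240/7 + 8*J/7)
-18036/g(-51) + 41627/20542 = -18036/(-240/7 + (8/7)*(-51)) + 41627/20542 = -18036/(-240/7 - 408/7) + 41627*(1/20542) = -18036/(-648/7) + 41627/20542 = -18036*(-7/648) + 41627/20542 = 1169/6 + 41627/20542 = 6065840/30813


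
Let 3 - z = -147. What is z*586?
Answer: 87900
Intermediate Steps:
z = 150 (z = 3 - 1*(-147) = 3 + 147 = 150)
z*586 = 150*586 = 87900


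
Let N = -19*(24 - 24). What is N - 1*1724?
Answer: -1724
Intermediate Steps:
N = 0 (N = -19*0 = 0)
N - 1*1724 = 0 - 1*1724 = 0 - 1724 = -1724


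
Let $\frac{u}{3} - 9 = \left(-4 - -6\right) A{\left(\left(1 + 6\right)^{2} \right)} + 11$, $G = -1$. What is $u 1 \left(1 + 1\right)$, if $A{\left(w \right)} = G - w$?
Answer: $-480$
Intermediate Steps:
$A{\left(w \right)} = -1 - w$
$u = -240$ ($u = 27 + 3 \left(\left(-4 - -6\right) \left(-1 - \left(1 + 6\right)^{2}\right) + 11\right) = 27 + 3 \left(\left(-4 + 6\right) \left(-1 - 7^{2}\right) + 11\right) = 27 + 3 \left(2 \left(-1 - 49\right) + 11\right) = 27 + 3 \left(2 \left(-50\right) + 11\right) = 27 + 3 \left(-100 + 11\right) = 27 + 3 \left(-89\right) = 27 - 267 = -240$)
$u 1 \left(1 + 1\right) = - 240 \cdot 1 \left(1 + 1\right) = - 240 \cdot 1 \cdot 2 = \left(-240\right) 2 = -480$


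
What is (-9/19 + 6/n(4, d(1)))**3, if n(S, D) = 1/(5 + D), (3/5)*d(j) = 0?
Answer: 176558481/6859 ≈ 25741.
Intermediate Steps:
d(j) = 0 (d(j) = (5/3)*0 = 0)
(-9/19 + 6/n(4, d(1)))**3 = (-9/19 + 6/(1/(5 + 0)))**3 = (-9*1/19 + 6/(1/5))**3 = (-9/19 + 6/(1/5))**3 = (-9/19 + 6*5)**3 = (-9/19 + 30)**3 = (561/19)**3 = 176558481/6859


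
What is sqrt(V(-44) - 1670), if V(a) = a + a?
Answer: I*sqrt(1758) ≈ 41.929*I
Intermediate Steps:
V(a) = 2*a
sqrt(V(-44) - 1670) = sqrt(2*(-44) - 1670) = sqrt(-88 - 1670) = sqrt(-1758) = I*sqrt(1758)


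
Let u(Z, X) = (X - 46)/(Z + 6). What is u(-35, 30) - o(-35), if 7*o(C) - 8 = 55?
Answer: -245/29 ≈ -8.4483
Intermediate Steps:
o(C) = 9 (o(C) = 8/7 + (1/7)*55 = 8/7 + 55/7 = 9)
u(Z, X) = (-46 + X)/(6 + Z)
u(-35, 30) - o(-35) = (-46 + 30)/(6 - 35) - 1*9 = -16/(-29) - 9 = -1/29*(-16) - 9 = 16/29 - 9 = -245/29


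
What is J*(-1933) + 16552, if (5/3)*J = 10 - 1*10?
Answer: 16552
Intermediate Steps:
J = 0 (J = 3*(10 - 1*10)/5 = 3*(10 - 10)/5 = (⅗)*0 = 0)
J*(-1933) + 16552 = 0*(-1933) + 16552 = 0 + 16552 = 16552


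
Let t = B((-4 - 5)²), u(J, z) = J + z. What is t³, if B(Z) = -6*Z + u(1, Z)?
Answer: -65939264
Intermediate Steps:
B(Z) = 1 - 5*Z (B(Z) = -6*Z + (1 + Z) = 1 - 5*Z)
t = -404 (t = 1 - 5*(-4 - 5)² = 1 - 5*(-9)² = 1 - 5*81 = 1 - 405 = -404)
t³ = (-404)³ = -65939264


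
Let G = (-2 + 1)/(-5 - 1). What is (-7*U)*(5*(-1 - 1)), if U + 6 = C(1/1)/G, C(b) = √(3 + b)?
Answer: 420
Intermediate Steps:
G = ⅙ (G = -1/(-6) = -1*(-⅙) = ⅙ ≈ 0.16667)
U = 6 (U = -6 + √(3 + 1/1)/(⅙) = -6 + √(3 + 1)*6 = -6 + √4*6 = -6 + 2*6 = -6 + 12 = 6)
(-7*U)*(5*(-1 - 1)) = (-7*6)*(5*(-1 - 1)) = -210*(-2) = -42*(-10) = 420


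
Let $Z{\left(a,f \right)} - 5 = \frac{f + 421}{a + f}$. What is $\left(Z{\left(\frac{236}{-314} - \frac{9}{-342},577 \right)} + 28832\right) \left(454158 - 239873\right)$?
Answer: $\frac{4249234954536271}{687611} \approx 6.1797 \cdot 10^{9}$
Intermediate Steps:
$Z{\left(a,f \right)} = 5 + \frac{421 + f}{a + f}$ ($Z{\left(a,f \right)} = 5 + \frac{f + 421}{a + f} = 5 + \frac{421 + f}{a + f}$)
$\left(Z{\left(\frac{236}{-314} - \frac{9}{-342},577 \right)} + 28832\right) \left(454158 - 239873\right) = \left(\frac{421 + 5 \left(\frac{236}{-314} - \frac{9}{-342}\right) + 6 \cdot 577}{\left(\frac{236}{-314} - \frac{9}{-342}\right) + 577} + 28832\right) \left(454158 - 239873\right) = \left(\frac{421 + 5 \left(236 \left(- \frac{1}{314}\right) - - \frac{1}{38}\right) + 3462}{\left(236 \left(- \frac{1}{314}\right) - - \frac{1}{38}\right) + 577} + 28832\right) 214285 = \left(\frac{421 + 5 \left(- \frac{118}{157} + \frac{1}{38}\right) + 3462}{\left(- \frac{118}{157} + \frac{1}{38}\right) + 577} + 28832\right) 214285 = \left(\frac{421 + 5 \left(- \frac{4327}{5966}\right) + 3462}{- \frac{4327}{5966} + 577} + 28832\right) 214285 = \left(\frac{421 - \frac{21635}{5966} + 3462}{\frac{3438055}{5966}} + 28832\right) 214285 = \left(\frac{5966}{3438055} \cdot \frac{23144343}{5966} + 28832\right) 214285 = \left(\frac{23144343}{3438055} + 28832\right) 214285 = \frac{99149146103}{3438055} \cdot 214285 = \frac{4249234954536271}{687611}$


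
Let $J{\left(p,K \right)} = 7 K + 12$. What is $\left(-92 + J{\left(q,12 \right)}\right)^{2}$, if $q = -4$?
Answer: $16$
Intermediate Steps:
$J{\left(p,K \right)} = 12 + 7 K$
$\left(-92 + J{\left(q,12 \right)}\right)^{2} = \left(-92 + \left(12 + 7 \cdot 12\right)\right)^{2} = \left(-92 + \left(12 + 84\right)\right)^{2} = \left(-92 + 96\right)^{2} = 4^{2} = 16$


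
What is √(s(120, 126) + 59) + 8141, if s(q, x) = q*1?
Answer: 8141 + √179 ≈ 8154.4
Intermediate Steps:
s(q, x) = q
√(s(120, 126) + 59) + 8141 = √(120 + 59) + 8141 = √179 + 8141 = 8141 + √179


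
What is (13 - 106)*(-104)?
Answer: 9672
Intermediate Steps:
(13 - 106)*(-104) = -93*(-104) = 9672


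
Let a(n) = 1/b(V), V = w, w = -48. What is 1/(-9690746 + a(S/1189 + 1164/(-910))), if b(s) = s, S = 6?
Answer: -48/465155809 ≈ -1.0319e-7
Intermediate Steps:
V = -48
a(n) = -1/48 (a(n) = 1/(-48) = -1/48)
1/(-9690746 + a(S/1189 + 1164/(-910))) = 1/(-9690746 - 1/48) = 1/(-465155809/48) = -48/465155809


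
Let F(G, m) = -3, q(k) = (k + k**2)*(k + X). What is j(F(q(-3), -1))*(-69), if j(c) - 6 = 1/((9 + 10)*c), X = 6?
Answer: -7843/19 ≈ -412.79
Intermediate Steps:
q(k) = (6 + k)*(k + k**2) (q(k) = (k + k**2)*(k + 6) = (k + k**2)*(6 + k) = (6 + k)*(k + k**2))
j(c) = 6 + 1/(19*c) (j(c) = 6 + 1/((9 + 10)*c) = 6 + 1/(19*c))
j(F(q(-3), -1))*(-69) = (6 + (1/19)/(-3))*(-69) = (6 + (1/19)*(-1/3))*(-69) = (6 - 1/57)*(-69) = (341/57)*(-69) = -7843/19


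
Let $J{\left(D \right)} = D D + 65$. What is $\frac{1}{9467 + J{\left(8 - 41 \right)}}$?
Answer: $\frac{1}{10621} \approx 9.4153 \cdot 10^{-5}$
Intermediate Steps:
$J{\left(D \right)} = 65 + D^{2}$ ($J{\left(D \right)} = D^{2} + 65 = 65 + D^{2}$)
$\frac{1}{9467 + J{\left(8 - 41 \right)}} = \frac{1}{9467 + \left(65 + \left(8 - 41\right)^{2}\right)} = \frac{1}{9467 + \left(65 + \left(-33\right)^{2}\right)} = \frac{1}{9467 + \left(65 + 1089\right)} = \frac{1}{9467 + 1154} = \frac{1}{10621}$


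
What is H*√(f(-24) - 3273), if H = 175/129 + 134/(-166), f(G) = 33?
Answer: 35292*I*√10/3569 ≈ 31.27*I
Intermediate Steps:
H = 5882/10707 (H = 175*(1/129) + 134*(-1/166) = 175/129 - 67/83 = 5882/10707 ≈ 0.54936)
H*√(f(-24) - 3273) = 5882*√(33 - 3273)/10707 = 5882*√(-3240)/10707 = 5882*(18*I*√10)/10707 = 35292*I*√10/3569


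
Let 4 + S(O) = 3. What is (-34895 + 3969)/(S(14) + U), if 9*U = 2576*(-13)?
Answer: 278334/33497 ≈ 8.3092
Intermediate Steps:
U = -33488/9 (U = (2576*(-13))/9 = (⅑)*(-33488) = -33488/9 ≈ -3720.9)
S(O) = -1 (S(O) = -4 + 3 = -1)
(-34895 + 3969)/(S(14) + U) = (-34895 + 3969)/(-1 - 33488/9) = -30926/(-33497/9) = -30926*(-9/33497) = 278334/33497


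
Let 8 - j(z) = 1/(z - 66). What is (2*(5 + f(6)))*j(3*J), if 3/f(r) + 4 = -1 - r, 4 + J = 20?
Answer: 7540/99 ≈ 76.162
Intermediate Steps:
J = 16 (J = -4 + 20 = 16)
f(r) = 3/(-5 - r) (f(r) = 3/(-4 + (-1 - r)) = 3/(-5 - r))
j(z) = 8 - 1/(-66 + z) (j(z) = 8 - 1/(z - 66) = 8 - 1/(-66 + z))
(2*(5 + f(6)))*j(3*J) = (2*(5 - 3/(5 + 6)))*((-529 + 8*(3*16))/(-66 + 3*16)) = (2*(5 - 3/11))*((-529 + 8*48)/(-66 + 48)) = (2*(5 - 3*1/11))*((-529 + 384)/(-18)) = (2*(5 - 3/11))*(-1/18*(-145)) = (2*(52/11))*(145/18) = (104/11)*(145/18) = 7540/99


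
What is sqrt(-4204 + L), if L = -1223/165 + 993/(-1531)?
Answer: I*sqrt(268789867212570)/252615 ≈ 64.9*I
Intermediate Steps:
L = -2036258/252615 (L = -1223*1/165 + 993*(-1/1531) = -1223/165 - 993/1531 = -2036258/252615 ≈ -8.0607)
sqrt(-4204 + L) = sqrt(-4204 - 2036258/252615) = sqrt(-1064029718/252615) = I*sqrt(268789867212570)/252615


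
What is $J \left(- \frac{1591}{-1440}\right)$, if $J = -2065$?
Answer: $- \frac{657083}{288} \approx -2281.5$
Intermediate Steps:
$J \left(- \frac{1591}{-1440}\right) = - 2065 \left(- \frac{1591}{-1440}\right) = - 2065 \left(\left(-1591\right) \left(- \frac{1}{1440}\right)\right) = \left(-2065\right) \frac{1591}{1440} = - \frac{657083}{288}$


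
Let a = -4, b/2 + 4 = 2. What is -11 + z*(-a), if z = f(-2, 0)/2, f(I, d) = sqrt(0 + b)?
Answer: -11 + 4*I ≈ -11.0 + 4.0*I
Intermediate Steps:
b = -4 (b = -8 + 2*2 = -8 + 4 = -4)
f(I, d) = 2*I (f(I, d) = sqrt(0 - 4) = sqrt(-4) = 2*I)
z = I (z = (2*I)/2 = (2*I)*(1/2) = I ≈ 1.0*I)
-11 + z*(-a) = -11 + I*(-1*(-4)) = -11 + I*4 = -11 + 4*I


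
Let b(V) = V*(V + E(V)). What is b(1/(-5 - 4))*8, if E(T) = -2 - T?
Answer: 16/9 ≈ 1.7778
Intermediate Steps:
b(V) = -2*V (b(V) = V*(V + (-2 - V)) = V*(-2) = -2*V)
b(1/(-5 - 4))*8 = -2/(-5 - 4)*8 = -2/(-9)*8 = -2*(-1/9)*8 = (2/9)*8 = 16/9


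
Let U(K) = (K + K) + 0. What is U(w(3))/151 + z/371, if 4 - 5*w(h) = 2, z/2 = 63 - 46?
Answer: 27154/280105 ≈ 0.096942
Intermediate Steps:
z = 34 (z = 2*(63 - 46) = 2*17 = 34)
w(h) = 2/5 (w(h) = 4/5 - 1/5*2 = 4/5 - 2/5 = 2/5)
U(K) = 2*K (U(K) = 2*K + 0 = 2*K)
U(w(3))/151 + z/371 = (2*(2/5))/151 + 34/371 = (4/5)*(1/151) + 34*(1/371) = 4/755 + 34/371 = 27154/280105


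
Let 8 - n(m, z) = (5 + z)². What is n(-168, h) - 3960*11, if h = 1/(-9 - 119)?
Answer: -713964289/16384 ≈ -43577.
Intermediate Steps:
h = -1/128 (h = 1/(-128) = -1/128 ≈ -0.0078125)
n(m, z) = 8 - (5 + z)²
n(-168, h) - 3960*11 = (8 - (5 - 1/128)²) - 3960*11 = (8 - (639/128)²) - 43560 = (8 - 1*408321/16384) - 43560 = (8 - 408321/16384) - 43560 = -277249/16384 - 43560 = -713964289/16384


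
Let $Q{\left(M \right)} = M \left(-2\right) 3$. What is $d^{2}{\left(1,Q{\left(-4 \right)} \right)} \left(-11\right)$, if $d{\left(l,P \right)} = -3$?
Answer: $-99$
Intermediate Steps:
$Q{\left(M \right)} = - 6 M$ ($Q{\left(M \right)} = - 2 M 3 = - 6 M$)
$d^{2}{\left(1,Q{\left(-4 \right)} \right)} \left(-11\right) = \left(-3\right)^{2} \left(-11\right) = 9 \left(-11\right) = -99$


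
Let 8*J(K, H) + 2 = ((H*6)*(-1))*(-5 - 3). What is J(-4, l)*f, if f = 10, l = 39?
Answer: 4675/2 ≈ 2337.5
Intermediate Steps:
J(K, H) = -1/4 + 6*H (J(K, H) = -1/4 + (((H*6)*(-1))*(-5 - 3))/8 = -1/4 + (((6*H)*(-1))*(-8))/8 = -1/4 + (-6*H*(-8))/8 = -1/4 + (48*H)/8 = -1/4 + 6*H)
J(-4, l)*f = (-1/4 + 6*39)*10 = (-1/4 + 234)*10 = (935/4)*10 = 4675/2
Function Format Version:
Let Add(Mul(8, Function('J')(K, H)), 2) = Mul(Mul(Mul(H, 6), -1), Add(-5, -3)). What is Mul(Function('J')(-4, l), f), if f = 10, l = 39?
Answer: Rational(4675, 2) ≈ 2337.5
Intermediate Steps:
Function('J')(K, H) = Add(Rational(-1, 4), Mul(6, H)) (Function('J')(K, H) = Add(Rational(-1, 4), Mul(Rational(1, 8), Mul(Mul(Mul(H, 6), -1), Add(-5, -3)))) = Add(Rational(-1, 4), Mul(Rational(1, 8), Mul(Mul(Mul(6, H), -1), -8))) = Add(Rational(-1, 4), Mul(Rational(1, 8), Mul(Mul(-6, H), -8))) = Add(Rational(-1, 4), Mul(Rational(1, 8), Mul(48, H))) = Add(Rational(-1, 4), Mul(6, H)))
Mul(Function('J')(-4, l), f) = Mul(Add(Rational(-1, 4), Mul(6, 39)), 10) = Mul(Add(Rational(-1, 4), 234), 10) = Mul(Rational(935, 4), 10) = Rational(4675, 2)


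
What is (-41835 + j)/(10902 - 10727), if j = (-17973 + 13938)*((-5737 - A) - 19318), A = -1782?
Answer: 18772944/35 ≈ 5.3637e+5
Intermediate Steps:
j = 93906555 (j = (-17973 + 13938)*((-5737 - 1*(-1782)) - 19318) = -4035*((-5737 + 1782) - 19318) = -4035*(-3955 - 19318) = -4035*(-23273) = 93906555)
(-41835 + j)/(10902 - 10727) = (-41835 + 93906555)/(10902 - 10727) = 93864720/175 = 93864720*(1/175) = 18772944/35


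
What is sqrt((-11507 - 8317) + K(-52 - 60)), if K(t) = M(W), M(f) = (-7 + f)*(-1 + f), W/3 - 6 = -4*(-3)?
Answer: I*sqrt(17333) ≈ 131.65*I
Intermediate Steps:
W = 54 (W = 18 + 3*(-4*(-3)) = 18 + 3*12 = 18 + 36 = 54)
M(f) = (-1 + f)*(-7 + f)
K(t) = 2491 (K(t) = 7 + 54**2 - 8*54 = 7 + 2916 - 432 = 2491)
sqrt((-11507 - 8317) + K(-52 - 60)) = sqrt((-11507 - 8317) + 2491) = sqrt(-19824 + 2491) = sqrt(-17333) = I*sqrt(17333)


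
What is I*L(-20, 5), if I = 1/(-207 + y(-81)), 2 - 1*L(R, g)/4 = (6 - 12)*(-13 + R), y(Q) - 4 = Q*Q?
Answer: -392/3179 ≈ -0.12331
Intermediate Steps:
y(Q) = 4 + Q**2 (y(Q) = 4 + Q*Q = 4 + Q**2)
L(R, g) = -304 + 24*R (L(R, g) = 8 - 4*(6 - 12)*(-13 + R) = 8 - (-24)*(-13 + R) = 8 - 4*(78 - 6*R) = 8 + (-312 + 24*R) = -304 + 24*R)
I = 1/6358 (I = 1/(-207 + (4 + (-81)**2)) = 1/(-207 + (4 + 6561)) = 1/(-207 + 6565) = 1/6358 ≈ 0.00015728)
I*L(-20, 5) = (-304 + 24*(-20))/6358 = (-304 - 480)/6358 = (1/6358)*(-784) = -392/3179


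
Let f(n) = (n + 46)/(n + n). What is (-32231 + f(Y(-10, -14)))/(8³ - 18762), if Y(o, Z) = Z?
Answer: 1805/1022 ≈ 1.7661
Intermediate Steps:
f(n) = (46 + n)/(2*n) (f(n) = (46 + n)/((2*n)) = (46 + n)*(1/(2*n)) = (46 + n)/(2*n))
(-32231 + f(Y(-10, -14)))/(8³ - 18762) = (-32231 + (½)*(46 - 14)/(-14))/(8³ - 18762) = (-32231 + (½)*(-1/14)*32)/(512 - 18762) = (-32231 - 8/7)/(-18250) = -225625/7*(-1/18250) = 1805/1022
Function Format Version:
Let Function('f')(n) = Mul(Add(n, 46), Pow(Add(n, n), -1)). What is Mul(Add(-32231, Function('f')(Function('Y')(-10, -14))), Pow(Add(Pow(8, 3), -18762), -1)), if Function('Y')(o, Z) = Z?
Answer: Rational(1805, 1022) ≈ 1.7661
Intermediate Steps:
Function('f')(n) = Mul(Rational(1, 2), Pow(n, -1), Add(46, n)) (Function('f')(n) = Mul(Add(46, n), Pow(Mul(2, n), -1)) = Mul(Add(46, n), Mul(Rational(1, 2), Pow(n, -1))) = Mul(Rational(1, 2), Pow(n, -1), Add(46, n)))
Mul(Add(-32231, Function('f')(Function('Y')(-10, -14))), Pow(Add(Pow(8, 3), -18762), -1)) = Mul(Add(-32231, Mul(Rational(1, 2), Pow(-14, -1), Add(46, -14))), Pow(Add(Pow(8, 3), -18762), -1)) = Mul(Add(-32231, Mul(Rational(1, 2), Rational(-1, 14), 32)), Pow(Add(512, -18762), -1)) = Mul(Add(-32231, Rational(-8, 7)), Pow(-18250, -1)) = Mul(Rational(-225625, 7), Rational(-1, 18250)) = Rational(1805, 1022)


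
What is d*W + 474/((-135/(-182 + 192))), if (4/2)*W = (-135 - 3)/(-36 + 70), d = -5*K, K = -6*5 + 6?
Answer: -42632/153 ≈ -278.64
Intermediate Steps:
K = -24 (K = -30 + 6 = -24)
d = 120 (d = -5*(-24) = 120)
W = -69/34 (W = ((-135 - 3)/(-36 + 70))/2 = (-138/34)/2 = (-138*1/34)/2 = (½)*(-69/17) = -69/34 ≈ -2.0294)
d*W + 474/((-135/(-182 + 192))) = 120*(-69/34) + 474/((-135/(-182 + 192))) = -4140/17 + 474/((-135/10)) = -4140/17 + 474/((-135*⅒)) = -4140/17 + 474/(-27/2) = -4140/17 + 474*(-2/27) = -4140/17 - 316/9 = -42632/153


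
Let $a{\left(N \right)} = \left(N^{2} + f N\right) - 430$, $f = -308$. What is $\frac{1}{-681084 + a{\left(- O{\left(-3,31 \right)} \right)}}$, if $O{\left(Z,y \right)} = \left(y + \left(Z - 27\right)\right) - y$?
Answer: $- \frac{1}{689854} \approx -1.4496 \cdot 10^{-6}$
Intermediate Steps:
$O{\left(Z,y \right)} = -27 + Z$ ($O{\left(Z,y \right)} = \left(y + \left(-27 + Z\right)\right) - y = \left(-27 + Z + y\right) - y = -27 + Z$)
$a{\left(N \right)} = -430 + N^{2} - 308 N$ ($a{\left(N \right)} = \left(N^{2} - 308 N\right) - 430 = -430 + N^{2} - 308 N$)
$\frac{1}{-681084 + a{\left(- O{\left(-3,31 \right)} \right)}} = \frac{1}{-681084 - \left(430 - \left(-27 - 3\right)^{2} + 308 \left(-1\right) \left(-27 - 3\right)\right)} = \frac{1}{-681084 - \left(430 - 900 + 308 \left(-1\right) \left(-30\right)\right)} = \frac{1}{-681084 - \left(9670 - 900\right)} = \frac{1}{-681084 - 8770} = \frac{1}{-689854} = - \frac{1}{689854}$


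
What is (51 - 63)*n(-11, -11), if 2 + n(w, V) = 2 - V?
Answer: -132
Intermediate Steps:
n(w, V) = -V (n(w, V) = -2 + (2 - V) = -V)
(51 - 63)*n(-11, -11) = (51 - 63)*(-1*(-11)) = -12*11 = -132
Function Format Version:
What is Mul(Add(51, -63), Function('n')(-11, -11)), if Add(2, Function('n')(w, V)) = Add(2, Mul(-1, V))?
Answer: -132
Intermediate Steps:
Function('n')(w, V) = Mul(-1, V) (Function('n')(w, V) = Add(-2, Add(2, Mul(-1, V))) = Mul(-1, V))
Mul(Add(51, -63), Function('n')(-11, -11)) = Mul(Add(51, -63), Mul(-1, -11)) = Mul(-12, 11) = -132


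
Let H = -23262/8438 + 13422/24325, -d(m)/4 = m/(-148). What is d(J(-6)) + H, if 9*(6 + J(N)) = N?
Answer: -27171472427/11391616425 ≈ -2.3852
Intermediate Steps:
J(N) = -6 + N/9
d(m) = m/37 (d(m) = -4*m/(-148) = -4*m*(-1)/148 = -(-1)*m/37 = m/37)
H = -226296657/102627175 (H = -23262*1/8438 + 13422*(1/24325) = -11631/4219 + 13422/24325 = -226296657/102627175 ≈ -2.2050)
d(J(-6)) + H = (-6 + (⅑)*(-6))/37 - 226296657/102627175 = (-6 - ⅔)/37 - 226296657/102627175 = (1/37)*(-20/3) - 226296657/102627175 = -20/111 - 226296657/102627175 = -27171472427/11391616425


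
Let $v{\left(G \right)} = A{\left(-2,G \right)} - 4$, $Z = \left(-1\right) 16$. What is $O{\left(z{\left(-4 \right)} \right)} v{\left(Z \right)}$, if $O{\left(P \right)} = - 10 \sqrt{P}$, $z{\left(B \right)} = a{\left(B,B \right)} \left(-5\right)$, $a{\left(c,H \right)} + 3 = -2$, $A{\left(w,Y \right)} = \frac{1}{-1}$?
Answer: $250$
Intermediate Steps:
$A{\left(w,Y \right)} = -1$
$a{\left(c,H \right)} = -5$ ($a{\left(c,H \right)} = -3 - 2 = -5$)
$z{\left(B \right)} = 25$ ($z{\left(B \right)} = \left(-5\right) \left(-5\right) = 25$)
$Z = -16$
$v{\left(G \right)} = -5$ ($v{\left(G \right)} = -1 - 4 = -5$)
$O{\left(z{\left(-4 \right)} \right)} v{\left(Z \right)} = - 10 \sqrt{25} \left(-5\right) = \left(-10\right) 5 \left(-5\right) = \left(-50\right) \left(-5\right) = 250$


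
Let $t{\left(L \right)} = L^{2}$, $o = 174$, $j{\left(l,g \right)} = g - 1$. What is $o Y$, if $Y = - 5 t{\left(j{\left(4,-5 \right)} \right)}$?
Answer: $-31320$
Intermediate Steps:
$j{\left(l,g \right)} = -1 + g$ ($j{\left(l,g \right)} = g - 1 = -1 + g$)
$Y = -180$ ($Y = - 5 \left(-1 - 5\right)^{2} = - 5 \left(-6\right)^{2} = \left(-5\right) 36 = -180$)
$o Y = 174 \left(-180\right) = -31320$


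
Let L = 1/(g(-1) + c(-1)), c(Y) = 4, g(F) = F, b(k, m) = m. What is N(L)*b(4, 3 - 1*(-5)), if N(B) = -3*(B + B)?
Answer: -16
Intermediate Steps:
L = ⅓ (L = 1/(-1 + 4) = 1/3 = ⅓ ≈ 0.33333)
N(B) = -6*B
N(L)*b(4, 3 - 1*(-5)) = (-6*⅓)*(3 - 1*(-5)) = -2*(3 + 5) = -2*8 = -16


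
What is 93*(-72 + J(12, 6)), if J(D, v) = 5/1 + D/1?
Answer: -5115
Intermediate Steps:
J(D, v) = 5 + D (J(D, v) = 5*1 + D*1 = 5 + D)
93*(-72 + J(12, 6)) = 93*(-72 + (5 + 12)) = 93*(-72 + 17) = 93*(-55) = -5115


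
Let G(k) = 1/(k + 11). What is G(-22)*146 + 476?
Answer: 5090/11 ≈ 462.73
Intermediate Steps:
G(k) = 1/(11 + k)
G(-22)*146 + 476 = 146/(11 - 22) + 476 = 146/(-11) + 476 = -1/11*146 + 476 = -146/11 + 476 = 5090/11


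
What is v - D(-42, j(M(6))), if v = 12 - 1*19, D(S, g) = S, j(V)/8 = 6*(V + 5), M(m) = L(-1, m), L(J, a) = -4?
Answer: 35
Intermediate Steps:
M(m) = -4
j(V) = 240 + 48*V (j(V) = 8*(6*(V + 5)) = 8*(6*(5 + V)) = 8*(30 + 6*V) = 240 + 48*V)
v = -7 (v = 12 - 19 = -7)
v - D(-42, j(M(6))) = -7 - 1*(-42) = -7 + 42 = 35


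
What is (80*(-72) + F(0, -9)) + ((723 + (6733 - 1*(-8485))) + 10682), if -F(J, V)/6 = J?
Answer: 20863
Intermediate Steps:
F(J, V) = -6*J
(80*(-72) + F(0, -9)) + ((723 + (6733 - 1*(-8485))) + 10682) = (80*(-72) - 6*0) + ((723 + (6733 - 1*(-8485))) + 10682) = (-5760 + 0) + ((723 + (6733 + 8485)) + 10682) = -5760 + ((723 + 15218) + 10682) = -5760 + (15941 + 10682) = -5760 + 26623 = 20863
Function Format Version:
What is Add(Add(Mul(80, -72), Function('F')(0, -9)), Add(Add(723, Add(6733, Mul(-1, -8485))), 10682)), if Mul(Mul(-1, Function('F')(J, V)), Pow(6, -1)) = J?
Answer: 20863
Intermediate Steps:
Function('F')(J, V) = Mul(-6, J)
Add(Add(Mul(80, -72), Function('F')(0, -9)), Add(Add(723, Add(6733, Mul(-1, -8485))), 10682)) = Add(Add(Mul(80, -72), Mul(-6, 0)), Add(Add(723, Add(6733, Mul(-1, -8485))), 10682)) = Add(Add(-5760, 0), Add(Add(723, Add(6733, 8485)), 10682)) = Add(-5760, Add(Add(723, 15218), 10682)) = Add(-5760, Add(15941, 10682)) = Add(-5760, 26623) = 20863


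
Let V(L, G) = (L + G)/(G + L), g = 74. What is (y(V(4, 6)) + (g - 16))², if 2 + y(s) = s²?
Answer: 3249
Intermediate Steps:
V(L, G) = 1 (V(L, G) = (G + L)/(G + L) = 1)
y(s) = -2 + s²
(y(V(4, 6)) + (g - 16))² = ((-2 + 1²) + (74 - 16))² = ((-2 + 1) + 58)² = (-1 + 58)² = 57² = 3249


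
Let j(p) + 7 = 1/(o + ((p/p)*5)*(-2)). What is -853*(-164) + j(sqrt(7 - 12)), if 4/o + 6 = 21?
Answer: 20423195/146 ≈ 1.3989e+5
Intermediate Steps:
o = 4/15 (o = 4/(-6 + 21) = 4/15 ≈ 0.26667)
j(p) = -1037/146 (j(p) = -7 + 1/(4/15 + ((p/p)*5)*(-2)) = -7 + 1/(4/15 + (1*5)*(-2)) = -7 + 1/(4/15 + 5*(-2)) = -7 + 1/(4/15 - 10) = -7 + 1/(-146/15) = -7 - 15/146 = -1037/146)
-853*(-164) + j(sqrt(7 - 12)) = -853*(-164) - 1037/146 = 139892 - 1037/146 = 20423195/146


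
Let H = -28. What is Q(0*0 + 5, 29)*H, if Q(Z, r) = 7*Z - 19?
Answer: -448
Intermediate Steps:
Q(Z, r) = -19 + 7*Z
Q(0*0 + 5, 29)*H = (-19 + 7*(0*0 + 5))*(-28) = (-19 + 7*(0 + 5))*(-28) = (-19 + 7*5)*(-28) = (-19 + 35)*(-28) = 16*(-28) = -448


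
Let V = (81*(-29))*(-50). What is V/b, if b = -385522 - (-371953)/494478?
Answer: -58076441100/190631775563 ≈ -0.30465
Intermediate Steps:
b = -190631775563/494478 (b = -385522 - (-371953)/494478 = -385522 - 1*(-371953/494478) = -385522 + 371953/494478 = -190631775563/494478 ≈ -3.8552e+5)
V = 117450 (V = -2349*(-50) = 117450)
V/b = 117450/(-190631775563/494478) = 117450*(-494478/190631775563) = -58076441100/190631775563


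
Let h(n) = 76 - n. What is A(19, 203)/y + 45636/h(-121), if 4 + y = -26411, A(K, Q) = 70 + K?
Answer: 1205457407/5203755 ≈ 231.65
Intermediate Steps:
y = -26415 (y = -4 - 26411 = -26415)
A(19, 203)/y + 45636/h(-121) = (70 + 19)/(-26415) + 45636/(76 - 1*(-121)) = 89*(-1/26415) + 45636/(76 + 121) = -89/26415 + 45636/197 = 1205457407/5203755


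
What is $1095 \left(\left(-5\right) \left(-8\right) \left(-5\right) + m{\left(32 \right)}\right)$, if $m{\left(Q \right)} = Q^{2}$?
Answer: $902280$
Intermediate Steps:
$1095 \left(\left(-5\right) \left(-8\right) \left(-5\right) + m{\left(32 \right)}\right) = 1095 \left(\left(-5\right) \left(-8\right) \left(-5\right) + 32^{2}\right) = 1095 \left(40 \left(-5\right) + 1024\right) = 1095 \left(-200 + 1024\right) = 1095 \cdot 824 = 902280$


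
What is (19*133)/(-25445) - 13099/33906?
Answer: -59854931/123248310 ≈ -0.48564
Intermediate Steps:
(19*133)/(-25445) - 13099/33906 = 2527*(-1/25445) - 13099*1/33906 = -361/3635 - 13099/33906 = -59854931/123248310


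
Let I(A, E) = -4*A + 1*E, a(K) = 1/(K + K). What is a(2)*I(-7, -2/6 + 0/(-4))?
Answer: 83/12 ≈ 6.9167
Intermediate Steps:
a(K) = 1/(2*K)
I(A, E) = E - 4*A (I(A, E) = -4*A + E = E - 4*A)
a(2)*I(-7, -2/6 + 0/(-4)) = ((1/2)/2)*((-2/6 + 0/(-4)) - 4*(-7)) = ((1/2)*(1/2))*((-2*1/6 + 0*(-1/4)) + 28) = ((-1/3 + 0) + 28)/4 = (-1/3 + 28)/4 = (1/4)*(83/3) = 83/12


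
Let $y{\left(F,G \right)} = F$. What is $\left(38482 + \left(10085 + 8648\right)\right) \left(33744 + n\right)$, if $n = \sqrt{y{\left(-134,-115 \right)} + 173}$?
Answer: $1930662960 + 57215 \sqrt{39} \approx 1.931 \cdot 10^{9}$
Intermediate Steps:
$n = \sqrt{39}$ ($n = \sqrt{-134 + 173} = \sqrt{39} \approx 6.245$)
$\left(38482 + \left(10085 + 8648\right)\right) \left(33744 + n\right) = \left(38482 + \left(10085 + 8648\right)\right) \left(33744 + \sqrt{39}\right) = \left(38482 + 18733\right) \left(33744 + \sqrt{39}\right) = 57215 \left(33744 + \sqrt{39}\right) = 1930662960 + 57215 \sqrt{39}$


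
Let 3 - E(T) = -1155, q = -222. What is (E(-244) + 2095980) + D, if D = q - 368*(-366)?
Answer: 2231604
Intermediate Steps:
E(T) = 1158 (E(T) = 3 - 1*(-1155) = 3 + 1155 = 1158)
D = 134466 (D = -222 - 368*(-366) = -222 + 134688 = 134466)
(E(-244) + 2095980) + D = (1158 + 2095980) + 134466 = 2097138 + 134466 = 2231604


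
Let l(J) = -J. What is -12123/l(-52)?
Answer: -12123/52 ≈ -233.13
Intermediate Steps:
-12123/l(-52) = -12123/((-1*(-52))) = -12123/52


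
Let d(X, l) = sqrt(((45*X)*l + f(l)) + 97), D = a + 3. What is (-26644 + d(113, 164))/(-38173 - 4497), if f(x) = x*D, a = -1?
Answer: 13322/21335 - sqrt(834365)/42670 ≈ 0.60301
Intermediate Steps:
D = 2 (D = -1 + 3 = 2)
f(x) = 2*x (f(x) = x*2 = 2*x)
d(X, l) = sqrt(97 + 2*l + 45*X*l) (d(X, l) = sqrt(((45*X)*l + 2*l) + 97) = sqrt((45*X*l + 2*l) + 97) = sqrt((2*l + 45*X*l) + 97) = sqrt(97 + 2*l + 45*X*l))
(-26644 + d(113, 164))/(-38173 - 4497) = (-26644 + sqrt(97 + 2*164 + 45*113*164))/(-38173 - 4497) = (-26644 + sqrt(97 + 328 + 833940))/(-42670) = (-26644 + sqrt(834365))*(-1/42670) = 13322/21335 - sqrt(834365)/42670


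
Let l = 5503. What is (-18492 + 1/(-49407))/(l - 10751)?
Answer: 913634245/259287936 ≈ 3.5236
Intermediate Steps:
(-18492 + 1/(-49407))/(l - 10751) = (-18492 + 1/(-49407))/(5503 - 10751) = (-18492 - 1/49407)/(-5248) = -913634245/49407*(-1/5248) = 913634245/259287936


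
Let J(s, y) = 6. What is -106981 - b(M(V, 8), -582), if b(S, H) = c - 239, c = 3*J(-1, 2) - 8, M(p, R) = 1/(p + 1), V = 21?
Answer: -106752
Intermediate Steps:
M(p, R) = 1/(1 + p)
c = 10 (c = 3*6 - 8 = 18 - 8 = 10)
b(S, H) = -229 (b(S, H) = 10 - 239 = -229)
-106981 - b(M(V, 8), -582) = -106981 - 1*(-229) = -106981 + 229 = -106752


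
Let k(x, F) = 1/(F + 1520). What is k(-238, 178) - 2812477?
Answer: -4775585945/1698 ≈ -2.8125e+6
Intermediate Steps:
k(x, F) = 1/(1520 + F)
k(-238, 178) - 2812477 = 1/(1520 + 178) - 2812477 = 1/1698 - 2812477 = -4775585945/1698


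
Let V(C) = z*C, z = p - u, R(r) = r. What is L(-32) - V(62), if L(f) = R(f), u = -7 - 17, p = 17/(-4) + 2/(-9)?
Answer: -22369/18 ≈ -1242.7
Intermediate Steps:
p = -161/36 (p = 17*(-¼) + 2*(-⅑) = -17/4 - 2/9 = -161/36 ≈ -4.4722)
u = -24
L(f) = f
z = 703/36 (z = -161/36 - 1*(-24) = -161/36 + 24 = 703/36 ≈ 19.528)
V(C) = 703*C/36
L(-32) - V(62) = -32 - 703*62/36 = -32 - 1*21793/18 = -32 - 21793/18 = -22369/18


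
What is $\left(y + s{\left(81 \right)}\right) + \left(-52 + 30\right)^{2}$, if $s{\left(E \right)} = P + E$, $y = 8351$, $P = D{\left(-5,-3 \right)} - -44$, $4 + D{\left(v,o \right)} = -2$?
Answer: $8954$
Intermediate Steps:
$D{\left(v,o \right)} = -6$ ($D{\left(v,o \right)} = -4 - 2 = -6$)
$P = 38$ ($P = -6 - -44 = -6 + 44 = 38$)
$s{\left(E \right)} = 38 + E$
$\left(y + s{\left(81 \right)}\right) + \left(-52 + 30\right)^{2} = \left(8351 + \left(38 + 81\right)\right) + \left(-52 + 30\right)^{2} = \left(8351 + 119\right) + \left(-22\right)^{2} = 8470 + 484 = 8954$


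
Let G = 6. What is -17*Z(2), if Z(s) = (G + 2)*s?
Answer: -272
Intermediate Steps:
Z(s) = 8*s (Z(s) = (6 + 2)*s = 8*s)
-17*Z(2) = -136*2 = -17*16 = -272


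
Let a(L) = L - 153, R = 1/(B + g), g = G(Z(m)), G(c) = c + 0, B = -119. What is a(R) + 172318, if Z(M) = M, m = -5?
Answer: 21348459/124 ≈ 1.7217e+5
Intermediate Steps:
G(c) = c
g = -5
R = -1/124 (R = 1/(-119 - 5) = 1/(-124) = -1/124 ≈ -0.0080645)
a(L) = -153 + L
a(R) + 172318 = (-153 - 1/124) + 172318 = -18973/124 + 172318 = 21348459/124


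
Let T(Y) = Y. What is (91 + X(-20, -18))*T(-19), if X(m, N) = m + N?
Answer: -1007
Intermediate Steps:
X(m, N) = N + m
(91 + X(-20, -18))*T(-19) = (91 + (-18 - 20))*(-19) = (91 - 38)*(-19) = 53*(-19) = -1007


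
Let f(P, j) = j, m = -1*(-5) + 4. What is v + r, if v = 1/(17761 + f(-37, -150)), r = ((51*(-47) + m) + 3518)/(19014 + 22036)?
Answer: 1994148/72293155 ≈ 0.027584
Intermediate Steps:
m = 9 (m = 5 + 4 = 9)
r = 113/4105 (r = ((51*(-47) + 9) + 3518)/(19014 + 22036) = ((-2397 + 9) + 3518)/41050 = (-2388 + 3518)*(1/41050) = 1130*(1/41050) = 113/4105 ≈ 0.027527)
v = 1/17611 (v = 1/(17761 - 150) = 1/17611 ≈ 5.6783e-5)
v + r = 1/17611 + 113/4105 = 1994148/72293155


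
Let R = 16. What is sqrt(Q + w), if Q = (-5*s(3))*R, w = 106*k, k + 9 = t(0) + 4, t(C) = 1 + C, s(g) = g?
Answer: 2*I*sqrt(166) ≈ 25.768*I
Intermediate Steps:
k = -4 (k = -9 + ((1 + 0) + 4) = -9 + (1 + 4) = -9 + 5 = -4)
w = -424 (w = 106*(-4) = -424)
Q = -240 (Q = -5*3*16 = -15*16 = -240)
sqrt(Q + w) = sqrt(-240 - 424) = sqrt(-664) = 2*I*sqrt(166)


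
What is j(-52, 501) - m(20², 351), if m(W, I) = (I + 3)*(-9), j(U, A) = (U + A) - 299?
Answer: 3336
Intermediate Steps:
j(U, A) = -299 + A + U (j(U, A) = (A + U) - 299 = -299 + A + U)
m(W, I) = -27 - 9*I (m(W, I) = (3 + I)*(-9) = -27 - 9*I)
j(-52, 501) - m(20², 351) = (-299 + 501 - 52) - (-27 - 9*351) = 150 - (-27 - 3159) = 150 - 1*(-3186) = 150 + 3186 = 3336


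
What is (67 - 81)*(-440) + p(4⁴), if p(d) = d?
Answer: 6416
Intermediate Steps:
(67 - 81)*(-440) + p(4⁴) = (67 - 81)*(-440) + 4⁴ = -14*(-440) + 256 = 6160 + 256 = 6416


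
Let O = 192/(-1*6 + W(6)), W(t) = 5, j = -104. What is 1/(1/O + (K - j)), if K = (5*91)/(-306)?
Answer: 9792/1003757 ≈ 0.0097553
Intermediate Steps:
K = -455/306 (K = 455*(-1/306) = -455/306 ≈ -1.4869)
O = -192 (O = 192/(-1*6 + 5) = 192/(-6 + 5) = 192/(-1) = 192*(-1) = -192)
1/(1/O + (K - j)) = 1/(1/(-192) + (-455/306 - 1*(-104))) = 1/(-1/192 + (-455/306 + 104)) = 1/(-1/192 + 31369/306) = 1/(1003757/9792) = 9792/1003757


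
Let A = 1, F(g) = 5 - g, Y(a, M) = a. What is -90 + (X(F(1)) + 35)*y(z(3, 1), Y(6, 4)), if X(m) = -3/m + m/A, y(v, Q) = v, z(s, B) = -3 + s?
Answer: -90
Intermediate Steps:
X(m) = m - 3/m (X(m) = -3/m + m/1 = -3/m + m*1 = -3/m + m = m - 3/m)
-90 + (X(F(1)) + 35)*y(z(3, 1), Y(6, 4)) = -90 + (((5 - 1*1) - 3/(5 - 1*1)) + 35)*(-3 + 3) = -90 + (((5 - 1) - 3/(5 - 1)) + 35)*0 = -90 + ((4 - 3/4) + 35)*0 = -90 + ((4 - 3*¼) + 35)*0 = -90 + ((4 - ¾) + 35)*0 = -90 + (13/4 + 35)*0 = -90 + (153/4)*0 = -90 + 0 = -90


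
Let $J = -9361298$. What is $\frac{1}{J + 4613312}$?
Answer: $- \frac{1}{4747986} \approx -2.1062 \cdot 10^{-7}$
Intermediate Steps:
$\frac{1}{J + 4613312} = \frac{1}{-9361298 + 4613312} = \frac{1}{-4747986} = - \frac{1}{4747986}$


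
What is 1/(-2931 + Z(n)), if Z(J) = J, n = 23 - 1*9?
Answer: -1/2917 ≈ -0.00034282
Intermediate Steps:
n = 14 (n = 23 - 9 = 14)
1/(-2931 + Z(n)) = 1/(-2931 + 14) = 1/(-2917) = -1/2917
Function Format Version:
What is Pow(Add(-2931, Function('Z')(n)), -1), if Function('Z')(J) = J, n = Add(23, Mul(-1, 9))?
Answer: Rational(-1, 2917) ≈ -0.00034282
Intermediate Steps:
n = 14 (n = Add(23, -9) = 14)
Pow(Add(-2931, Function('Z')(n)), -1) = Pow(Add(-2931, 14), -1) = Pow(-2917, -1) = Rational(-1, 2917)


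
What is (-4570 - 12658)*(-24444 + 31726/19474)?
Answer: 4100184148220/9737 ≈ 4.2109e+8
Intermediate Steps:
(-4570 - 12658)*(-24444 + 31726/19474) = -17228*(-24444 + 31726*(1/19474)) = -17228*(-24444 + 15863/9737) = -17228*(-237995365/9737) = 4100184148220/9737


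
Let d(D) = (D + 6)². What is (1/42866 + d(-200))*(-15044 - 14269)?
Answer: -47290802928201/42866 ≈ -1.1032e+9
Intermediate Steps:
d(D) = (6 + D)²
(1/42866 + d(-200))*(-15044 - 14269) = (1/42866 + (6 - 200)²)*(-15044 - 14269) = (1/42866 + (-194)²)*(-29313) = (1/42866 + 37636)*(-29313) = (1613304777/42866)*(-29313) = -47290802928201/42866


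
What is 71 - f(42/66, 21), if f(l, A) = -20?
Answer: 91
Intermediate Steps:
71 - f(42/66, 21) = 71 - 1*(-20) = 71 + 20 = 91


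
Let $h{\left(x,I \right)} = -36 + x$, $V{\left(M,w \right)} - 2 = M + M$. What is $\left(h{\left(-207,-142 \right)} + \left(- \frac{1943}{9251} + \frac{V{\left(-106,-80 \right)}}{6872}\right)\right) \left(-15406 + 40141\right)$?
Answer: $- \frac{6594650763465}{1096084} \approx -6.0166 \cdot 10^{6}$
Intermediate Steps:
$V{\left(M,w \right)} = 2 + 2 M$ ($V{\left(M,w \right)} = 2 + \left(M + M\right) = 2 + 2 M$)
$\left(h{\left(-207,-142 \right)} + \left(- \frac{1943}{9251} + \frac{V{\left(-106,-80 \right)}}{6872}\right)\right) \left(-15406 + 40141\right) = \left(\left(-36 - 207\right) - \left(\frac{67}{319} - \frac{2 + 2 \left(-106\right)}{6872}\right)\right) \left(-15406 + 40141\right) = \left(-243 - \left(\frac{67}{319} - \left(2 - 212\right) \frac{1}{6872}\right)\right) 24735 = \left(-243 - \frac{263707}{1096084}\right) 24735 = \left(- \frac{266612119}{1096084}\right) 24735 = - \frac{6594650763465}{1096084}$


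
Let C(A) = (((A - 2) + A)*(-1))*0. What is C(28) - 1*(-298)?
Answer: 298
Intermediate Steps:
C(A) = 0 (C(A) = (((-2 + A) + A)*(-1))*0 = ((-2 + 2*A)*(-1))*0 = (2 - 2*A)*0 = 0)
C(28) - 1*(-298) = 0 - 1*(-298) = 0 + 298 = 298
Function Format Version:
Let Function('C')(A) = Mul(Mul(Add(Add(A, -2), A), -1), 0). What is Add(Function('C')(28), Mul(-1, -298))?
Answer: 298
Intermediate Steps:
Function('C')(A) = 0 (Function('C')(A) = Mul(Mul(Add(Add(-2, A), A), -1), 0) = Mul(Mul(Add(-2, Mul(2, A)), -1), 0) = Mul(Add(2, Mul(-2, A)), 0) = 0)
Add(Function('C')(28), Mul(-1, -298)) = Add(0, Mul(-1, -298)) = Add(0, 298) = 298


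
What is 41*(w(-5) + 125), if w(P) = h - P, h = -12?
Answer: 4838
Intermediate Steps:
w(P) = -12 - P
41*(w(-5) + 125) = 41*((-12 - 1*(-5)) + 125) = 41*((-12 + 5) + 125) = 41*(-7 + 125) = 41*118 = 4838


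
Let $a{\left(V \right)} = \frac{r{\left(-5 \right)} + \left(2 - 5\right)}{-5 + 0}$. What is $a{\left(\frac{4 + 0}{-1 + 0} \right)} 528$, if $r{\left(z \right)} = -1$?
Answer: $\frac{2112}{5} \approx 422.4$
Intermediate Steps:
$a{\left(V \right)} = \frac{4}{5}$ ($a{\left(V \right)} = \frac{-1 + \left(2 - 5\right)}{-5 + 0} = \frac{-1 - 3}{-5} = \left(-4\right) \left(- \frac{1}{5}\right) = \frac{4}{5}$)
$a{\left(\frac{4 + 0}{-1 + 0} \right)} 528 = \frac{4}{5} \cdot 528 = \frac{2112}{5}$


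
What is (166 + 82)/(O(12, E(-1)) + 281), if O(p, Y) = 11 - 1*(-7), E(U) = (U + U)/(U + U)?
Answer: 248/299 ≈ 0.82943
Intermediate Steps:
E(U) = 1 (E(U) = (2*U)/((2*U)) = (2*U)*(1/(2*U)) = 1)
O(p, Y) = 18 (O(p, Y) = 11 + 7 = 18)
(166 + 82)/(O(12, E(-1)) + 281) = (166 + 82)/(18 + 281) = 248/299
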